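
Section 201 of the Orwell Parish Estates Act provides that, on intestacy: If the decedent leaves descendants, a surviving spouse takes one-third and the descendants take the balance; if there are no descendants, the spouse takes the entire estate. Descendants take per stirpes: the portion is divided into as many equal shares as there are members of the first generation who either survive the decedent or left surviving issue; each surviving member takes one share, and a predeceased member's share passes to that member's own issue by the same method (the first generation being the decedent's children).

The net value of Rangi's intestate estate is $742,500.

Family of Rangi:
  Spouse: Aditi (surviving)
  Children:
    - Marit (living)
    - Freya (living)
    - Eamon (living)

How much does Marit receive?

Aditi takes one-third of $742,500 = $247,500. The remaining $495,000 passes to the descendants.
The descendants' portion ($495,000) is divided into 3 shares of $165,000: Marit, Freya, and Eamon each take $165,000.

Marit receives $165,000.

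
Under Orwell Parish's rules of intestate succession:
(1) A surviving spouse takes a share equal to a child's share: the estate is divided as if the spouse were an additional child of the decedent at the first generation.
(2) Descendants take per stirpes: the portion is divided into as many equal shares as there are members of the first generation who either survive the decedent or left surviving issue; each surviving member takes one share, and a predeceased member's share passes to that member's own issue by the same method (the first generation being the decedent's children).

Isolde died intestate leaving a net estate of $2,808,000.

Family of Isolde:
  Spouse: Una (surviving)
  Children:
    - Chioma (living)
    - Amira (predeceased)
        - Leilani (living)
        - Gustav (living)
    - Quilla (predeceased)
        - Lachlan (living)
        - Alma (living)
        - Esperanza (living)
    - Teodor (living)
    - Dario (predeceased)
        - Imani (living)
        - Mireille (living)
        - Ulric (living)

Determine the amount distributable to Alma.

Alma receives $156,000.

The spouse counts as an additional share at the children's level, so there are 6 primary shares of $468,000. Una takes one such share ($468,000).
The children's combined portion ($2,340,000) is divided into 5 shares of $468,000: Chioma and Teodor each take $468,000; Amira's $468,000 share passes to Amira's issue; Quilla's $468,000 share passes to Quilla's issue; Dario's $468,000 share passes to Dario's issue.
Amira's share ($468,000) is divided into 2 shares of $234,000: Leilani and Gustav each take $234,000.
Quilla's share ($468,000) is divided into 3 shares of $156,000: Lachlan, Alma, and Esperanza each take $156,000.
Dario's share ($468,000) is divided into 3 shares of $156,000: Imani, Mireille, and Ulric each take $156,000.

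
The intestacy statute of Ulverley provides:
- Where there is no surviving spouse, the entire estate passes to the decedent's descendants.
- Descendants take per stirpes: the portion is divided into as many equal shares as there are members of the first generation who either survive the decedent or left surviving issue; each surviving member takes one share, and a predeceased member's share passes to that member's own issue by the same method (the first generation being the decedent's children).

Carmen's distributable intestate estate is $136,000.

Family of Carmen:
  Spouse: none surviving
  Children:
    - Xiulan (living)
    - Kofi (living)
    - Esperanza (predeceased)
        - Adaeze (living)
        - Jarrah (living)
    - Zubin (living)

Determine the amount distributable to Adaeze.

Adaeze receives $17,000.

The entire $136,000 passes to the descendants.
That amount ($136,000) is divided into 4 shares of $34,000: Xiulan, Kofi, and Zubin each take $34,000; Esperanza's $34,000 share passes to Esperanza's issue.
Esperanza's share ($34,000) is divided into 2 shares of $17,000: Adaeze and Jarrah each take $17,000.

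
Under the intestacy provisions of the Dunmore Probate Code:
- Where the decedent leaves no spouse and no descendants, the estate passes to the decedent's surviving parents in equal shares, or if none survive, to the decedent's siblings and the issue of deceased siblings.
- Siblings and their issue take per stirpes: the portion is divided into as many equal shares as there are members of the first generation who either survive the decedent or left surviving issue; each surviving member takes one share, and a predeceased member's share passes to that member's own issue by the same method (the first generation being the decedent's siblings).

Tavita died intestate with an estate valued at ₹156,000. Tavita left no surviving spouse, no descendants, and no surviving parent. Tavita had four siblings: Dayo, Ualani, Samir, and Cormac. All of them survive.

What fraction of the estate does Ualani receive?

The entire ₹156,000 passes to the siblings and their issue.
That amount (₹156,000) is divided into 4 shares of ₹39,000: Dayo, Ualani, Samir, and Cormac each take ₹39,000.

Ualani receives 1/4 of the estate.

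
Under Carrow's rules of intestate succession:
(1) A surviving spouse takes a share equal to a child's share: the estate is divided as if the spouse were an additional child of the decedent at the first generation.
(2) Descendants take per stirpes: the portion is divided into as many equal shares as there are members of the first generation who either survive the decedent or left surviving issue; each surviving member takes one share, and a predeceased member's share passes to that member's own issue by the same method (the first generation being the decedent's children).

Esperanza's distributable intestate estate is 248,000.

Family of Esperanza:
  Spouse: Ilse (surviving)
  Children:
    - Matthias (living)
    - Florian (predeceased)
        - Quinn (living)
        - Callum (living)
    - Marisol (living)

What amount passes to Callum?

The spouse counts as an additional share at the children's level, so there are 4 primary shares of 62,000. Ilse takes one such share (62,000).
The children's combined portion (186,000) is divided into 3 shares of 62,000: Matthias and Marisol each take 62,000; Florian's 62,000 share passes to Florian's issue.
Florian's share (62,000) is divided into 2 shares of 31,000: Quinn and Callum each take 31,000.

Callum receives 31,000.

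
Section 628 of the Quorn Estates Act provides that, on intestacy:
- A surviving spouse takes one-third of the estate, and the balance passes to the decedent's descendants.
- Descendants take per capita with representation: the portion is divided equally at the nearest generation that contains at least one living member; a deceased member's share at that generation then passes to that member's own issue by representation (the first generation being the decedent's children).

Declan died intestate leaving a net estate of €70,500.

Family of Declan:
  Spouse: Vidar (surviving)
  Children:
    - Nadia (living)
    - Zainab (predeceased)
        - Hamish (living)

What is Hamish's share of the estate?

Hamish receives €23,500.

Vidar takes one-third of €70,500 = €23,500. The remaining €47,000 passes to the descendants.
The descendants' portion (€47,000) is divided into 2 shares of €23,500: Nadia takes €23,500; Zainab's €23,500 share passes to Zainab's issue.
Zainab's share (€23,500) passes entirely to Hamish.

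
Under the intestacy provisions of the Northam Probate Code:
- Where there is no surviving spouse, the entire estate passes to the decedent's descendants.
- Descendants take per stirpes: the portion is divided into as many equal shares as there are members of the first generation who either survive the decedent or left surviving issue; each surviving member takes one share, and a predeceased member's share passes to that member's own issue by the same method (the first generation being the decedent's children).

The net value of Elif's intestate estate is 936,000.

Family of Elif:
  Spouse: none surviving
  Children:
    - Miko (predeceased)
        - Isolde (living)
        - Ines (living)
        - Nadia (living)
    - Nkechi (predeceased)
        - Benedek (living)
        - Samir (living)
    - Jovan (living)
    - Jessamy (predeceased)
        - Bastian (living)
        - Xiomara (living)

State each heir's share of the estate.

The entire 936,000 passes to the descendants.
That amount (936,000) is divided into 4 shares of 234,000: Jovan takes 234,000; Miko's 234,000 share passes to Miko's issue; Nkechi's 234,000 share passes to Nkechi's issue; Jessamy's 234,000 share passes to Jessamy's issue.
Miko's share (234,000) is divided into 3 shares of 78,000: Isolde, Ines, and Nadia each take 78,000.
Nkechi's share (234,000) is divided into 2 shares of 117,000: Benedek and Samir each take 117,000.
Jessamy's share (234,000) is divided into 2 shares of 117,000: Bastian and Xiomara each take 117,000.

Isolde: 78,000; Ines: 78,000; Nadia: 78,000; Benedek: 117,000; Samir: 117,000; Jovan: 234,000; Bastian: 117,000; Xiomara: 117,000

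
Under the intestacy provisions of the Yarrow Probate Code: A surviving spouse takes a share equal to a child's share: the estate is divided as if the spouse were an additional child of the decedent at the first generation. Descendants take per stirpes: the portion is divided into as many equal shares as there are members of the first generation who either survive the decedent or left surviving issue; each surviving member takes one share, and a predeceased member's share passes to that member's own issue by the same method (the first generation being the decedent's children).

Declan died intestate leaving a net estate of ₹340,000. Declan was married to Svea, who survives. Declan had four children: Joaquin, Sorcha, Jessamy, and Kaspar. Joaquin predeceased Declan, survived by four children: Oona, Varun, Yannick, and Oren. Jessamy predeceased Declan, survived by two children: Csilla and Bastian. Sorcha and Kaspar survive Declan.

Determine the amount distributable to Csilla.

Csilla receives ₹34,000.

The spouse counts as an additional share at the children's level, so there are 5 primary shares of ₹68,000. Svea takes one such share (₹68,000).
The children's combined portion (₹272,000) is divided into 4 shares of ₹68,000: Sorcha and Kaspar each take ₹68,000; Joaquin's ₹68,000 share passes to Joaquin's issue; Jessamy's ₹68,000 share passes to Jessamy's issue.
Joaquin's share (₹68,000) is divided into 4 shares of ₹17,000: Oona, Varun, Yannick, and Oren each take ₹17,000.
Jessamy's share (₹68,000) is divided into 2 shares of ₹34,000: Csilla and Bastian each take ₹34,000.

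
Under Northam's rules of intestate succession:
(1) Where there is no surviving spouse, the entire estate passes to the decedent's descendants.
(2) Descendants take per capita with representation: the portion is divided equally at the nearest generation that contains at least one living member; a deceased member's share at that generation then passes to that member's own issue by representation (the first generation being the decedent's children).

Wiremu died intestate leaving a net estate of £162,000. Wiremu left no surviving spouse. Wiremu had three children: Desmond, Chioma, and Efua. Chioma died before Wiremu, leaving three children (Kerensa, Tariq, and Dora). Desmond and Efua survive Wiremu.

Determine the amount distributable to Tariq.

The entire £162,000 passes to the descendants.
That amount (£162,000) is divided into 3 shares of £54,000: Desmond and Efua each take £54,000; Chioma's £54,000 share passes to Chioma's issue.
Chioma's share (£54,000) is divided into 3 shares of £18,000: Kerensa, Tariq, and Dora each take £18,000.

Tariq receives £18,000.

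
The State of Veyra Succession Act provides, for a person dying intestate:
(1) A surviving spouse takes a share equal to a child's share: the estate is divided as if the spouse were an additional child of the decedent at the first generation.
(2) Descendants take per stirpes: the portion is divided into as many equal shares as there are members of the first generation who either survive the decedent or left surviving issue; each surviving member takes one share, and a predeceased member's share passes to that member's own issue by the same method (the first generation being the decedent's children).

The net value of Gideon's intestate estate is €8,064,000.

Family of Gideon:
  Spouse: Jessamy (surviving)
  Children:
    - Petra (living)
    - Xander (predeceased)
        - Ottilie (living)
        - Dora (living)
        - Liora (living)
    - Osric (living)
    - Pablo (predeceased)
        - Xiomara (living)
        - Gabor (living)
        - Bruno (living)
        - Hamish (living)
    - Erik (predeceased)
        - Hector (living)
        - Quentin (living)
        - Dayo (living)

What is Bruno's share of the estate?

The spouse counts as an additional share at the children's level, so there are 6 primary shares of €1,344,000. Jessamy takes one such share (€1,344,000).
The children's combined portion (€6,720,000) is divided into 5 shares of €1,344,000: Petra and Osric each take €1,344,000; Xander's €1,344,000 share passes to Xander's issue; Pablo's €1,344,000 share passes to Pablo's issue; Erik's €1,344,000 share passes to Erik's issue.
Xander's share (€1,344,000) is divided into 3 shares of €448,000: Ottilie, Dora, and Liora each take €448,000.
Pablo's share (€1,344,000) is divided into 4 shares of €336,000: Xiomara, Gabor, Bruno, and Hamish each take €336,000.
Erik's share (€1,344,000) is divided into 3 shares of €448,000: Hector, Quentin, and Dayo each take €448,000.

Bruno receives €336,000.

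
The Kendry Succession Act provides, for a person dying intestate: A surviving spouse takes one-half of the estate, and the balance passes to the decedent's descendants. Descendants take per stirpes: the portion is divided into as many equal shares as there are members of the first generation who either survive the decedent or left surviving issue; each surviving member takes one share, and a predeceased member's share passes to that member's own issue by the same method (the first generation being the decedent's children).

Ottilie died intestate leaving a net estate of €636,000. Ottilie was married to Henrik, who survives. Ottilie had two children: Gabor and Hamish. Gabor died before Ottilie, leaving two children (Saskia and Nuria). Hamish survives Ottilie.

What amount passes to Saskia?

Saskia receives €79,500.

Henrik takes one-half of €636,000 = €318,000. The remaining €318,000 passes to the descendants.
The descendants' portion (€318,000) is divided into 2 shares of €159,000: Hamish takes €159,000; Gabor's €159,000 share passes to Gabor's issue.
Gabor's share (€159,000) is divided into 2 shares of €79,500: Saskia and Nuria each take €79,500.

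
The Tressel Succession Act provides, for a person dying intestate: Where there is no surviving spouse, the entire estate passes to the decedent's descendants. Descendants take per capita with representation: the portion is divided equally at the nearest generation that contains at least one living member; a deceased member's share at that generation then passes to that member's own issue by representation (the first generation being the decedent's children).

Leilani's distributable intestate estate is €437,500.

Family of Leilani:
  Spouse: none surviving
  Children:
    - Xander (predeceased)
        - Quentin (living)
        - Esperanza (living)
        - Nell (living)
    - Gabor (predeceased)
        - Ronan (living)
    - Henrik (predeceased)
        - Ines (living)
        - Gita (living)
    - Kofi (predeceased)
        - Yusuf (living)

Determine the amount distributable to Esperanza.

The entire €437,500 passes to the descendants.
No child survives, so the initial division is made at the grandchildren's generation.
That amount (€437,500) is divided into 7 shares of €62,500: Quentin, Esperanza, Nell, Ronan, Ines, Gita, and Yusuf each take €62,500.

Esperanza receives €62,500.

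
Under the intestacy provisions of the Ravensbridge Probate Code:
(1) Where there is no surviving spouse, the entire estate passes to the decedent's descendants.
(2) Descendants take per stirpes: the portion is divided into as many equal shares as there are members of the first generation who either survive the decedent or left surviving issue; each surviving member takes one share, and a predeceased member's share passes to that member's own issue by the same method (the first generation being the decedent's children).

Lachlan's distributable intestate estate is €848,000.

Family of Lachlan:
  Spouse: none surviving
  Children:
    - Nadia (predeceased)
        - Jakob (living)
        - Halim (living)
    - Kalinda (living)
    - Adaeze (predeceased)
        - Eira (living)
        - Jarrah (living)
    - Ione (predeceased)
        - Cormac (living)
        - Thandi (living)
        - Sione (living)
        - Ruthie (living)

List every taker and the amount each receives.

Jakob: €106,000; Halim: €106,000; Kalinda: €212,000; Eira: €106,000; Jarrah: €106,000; Cormac: €53,000; Thandi: €53,000; Sione: €53,000; Ruthie: €53,000

The entire €848,000 passes to the descendants.
That amount (€848,000) is divided into 4 shares of €212,000: Kalinda takes €212,000; Nadia's €212,000 share passes to Nadia's issue; Adaeze's €212,000 share passes to Adaeze's issue; Ione's €212,000 share passes to Ione's issue.
Nadia's share (€212,000) is divided into 2 shares of €106,000: Jakob and Halim each take €106,000.
Adaeze's share (€212,000) is divided into 2 shares of €106,000: Eira and Jarrah each take €106,000.
Ione's share (€212,000) is divided into 4 shares of €53,000: Cormac, Thandi, Sione, and Ruthie each take €53,000.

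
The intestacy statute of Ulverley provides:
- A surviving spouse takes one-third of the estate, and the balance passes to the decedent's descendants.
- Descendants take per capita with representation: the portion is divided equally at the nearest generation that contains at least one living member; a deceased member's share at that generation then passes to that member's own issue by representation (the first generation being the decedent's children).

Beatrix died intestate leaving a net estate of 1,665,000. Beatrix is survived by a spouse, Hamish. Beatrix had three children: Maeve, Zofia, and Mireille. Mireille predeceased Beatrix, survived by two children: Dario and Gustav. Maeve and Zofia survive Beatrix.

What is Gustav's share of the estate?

Gustav receives 185,000.

Hamish takes one-third of 1,665,000 = 555,000. The remaining 1,110,000 passes to the descendants.
The descendants' portion (1,110,000) is divided into 3 shares of 370,000: Maeve and Zofia each take 370,000; Mireille's 370,000 share passes to Mireille's issue.
Mireille's share (370,000) is divided into 2 shares of 185,000: Dario and Gustav each take 185,000.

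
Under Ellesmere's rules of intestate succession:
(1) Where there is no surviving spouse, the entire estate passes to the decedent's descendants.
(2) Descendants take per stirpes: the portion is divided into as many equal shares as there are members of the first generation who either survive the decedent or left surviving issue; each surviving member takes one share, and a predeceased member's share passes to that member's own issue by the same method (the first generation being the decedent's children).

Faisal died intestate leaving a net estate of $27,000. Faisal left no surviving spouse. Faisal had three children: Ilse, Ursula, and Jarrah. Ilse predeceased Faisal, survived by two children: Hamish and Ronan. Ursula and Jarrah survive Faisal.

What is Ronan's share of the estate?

The entire $27,000 passes to the descendants.
That amount ($27,000) is divided into 3 shares of $9,000: Ursula and Jarrah each take $9,000; Ilse's $9,000 share passes to Ilse's issue.
Ilse's share ($9,000) is divided into 2 shares of $4,500: Hamish and Ronan each take $4,500.

Ronan receives $4,500.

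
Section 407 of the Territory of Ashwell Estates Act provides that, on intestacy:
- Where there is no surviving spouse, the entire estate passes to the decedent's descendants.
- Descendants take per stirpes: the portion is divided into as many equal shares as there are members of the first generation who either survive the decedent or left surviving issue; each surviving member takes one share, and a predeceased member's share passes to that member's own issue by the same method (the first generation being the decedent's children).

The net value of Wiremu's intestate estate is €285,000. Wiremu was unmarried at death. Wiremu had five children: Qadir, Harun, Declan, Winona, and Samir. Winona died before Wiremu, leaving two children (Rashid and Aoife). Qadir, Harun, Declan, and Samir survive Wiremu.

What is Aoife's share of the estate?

Aoife receives €28,500.

The entire €285,000 passes to the descendants.
That amount (€285,000) is divided into 5 shares of €57,000: Qadir, Harun, Declan, and Samir each take €57,000; Winona's €57,000 share passes to Winona's issue.
Winona's share (€57,000) is divided into 2 shares of €28,500: Rashid and Aoife each take €28,500.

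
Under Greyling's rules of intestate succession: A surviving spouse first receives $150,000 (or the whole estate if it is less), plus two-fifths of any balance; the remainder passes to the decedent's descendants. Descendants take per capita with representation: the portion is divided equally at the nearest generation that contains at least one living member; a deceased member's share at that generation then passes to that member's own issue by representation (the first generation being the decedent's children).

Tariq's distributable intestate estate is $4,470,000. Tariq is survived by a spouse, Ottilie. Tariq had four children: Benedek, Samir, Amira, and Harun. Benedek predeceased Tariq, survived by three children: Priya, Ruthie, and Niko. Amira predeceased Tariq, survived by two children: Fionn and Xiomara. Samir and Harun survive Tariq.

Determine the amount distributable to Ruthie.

Ottilie first takes $150,000, leaving a balance of $4,320,000. Ottilie then takes two-fifths of the balance ($1,728,000), for a total of $1,878,000. The remaining $2,592,000 passes to the descendants.
The descendants' portion ($2,592,000) is divided into 4 shares of $648,000: Samir and Harun each take $648,000; Benedek's $648,000 share passes to Benedek's issue; Amira's $648,000 share passes to Amira's issue.
Benedek's share ($648,000) is divided into 3 shares of $216,000: Priya, Ruthie, and Niko each take $216,000.
Amira's share ($648,000) is divided into 2 shares of $324,000: Fionn and Xiomara each take $324,000.

Ruthie receives $216,000.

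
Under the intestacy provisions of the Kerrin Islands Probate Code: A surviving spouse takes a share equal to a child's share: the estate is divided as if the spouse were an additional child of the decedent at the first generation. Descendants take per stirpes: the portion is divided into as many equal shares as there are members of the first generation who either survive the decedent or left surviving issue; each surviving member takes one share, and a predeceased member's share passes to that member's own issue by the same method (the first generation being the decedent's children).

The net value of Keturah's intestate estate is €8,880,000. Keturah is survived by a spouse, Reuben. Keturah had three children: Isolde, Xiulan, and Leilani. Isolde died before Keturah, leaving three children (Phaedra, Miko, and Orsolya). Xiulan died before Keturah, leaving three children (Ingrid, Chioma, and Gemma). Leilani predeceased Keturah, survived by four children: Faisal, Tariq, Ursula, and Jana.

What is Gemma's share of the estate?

Gemma receives €740,000.

The spouse counts as an additional share at the children's level, so there are 4 primary shares of €2,220,000. Reuben takes one such share (€2,220,000).
The children's combined portion (€6,660,000) is divided into 3 shares of €2,220,000: Isolde's €2,220,000 share passes to Isolde's issue; Xiulan's €2,220,000 share passes to Xiulan's issue; Leilani's €2,220,000 share passes to Leilani's issue.
Isolde's share (€2,220,000) is divided into 3 shares of €740,000: Phaedra, Miko, and Orsolya each take €740,000.
Xiulan's share (€2,220,000) is divided into 3 shares of €740,000: Ingrid, Chioma, and Gemma each take €740,000.
Leilani's share (€2,220,000) is divided into 4 shares of €555,000: Faisal, Tariq, Ursula, and Jana each take €555,000.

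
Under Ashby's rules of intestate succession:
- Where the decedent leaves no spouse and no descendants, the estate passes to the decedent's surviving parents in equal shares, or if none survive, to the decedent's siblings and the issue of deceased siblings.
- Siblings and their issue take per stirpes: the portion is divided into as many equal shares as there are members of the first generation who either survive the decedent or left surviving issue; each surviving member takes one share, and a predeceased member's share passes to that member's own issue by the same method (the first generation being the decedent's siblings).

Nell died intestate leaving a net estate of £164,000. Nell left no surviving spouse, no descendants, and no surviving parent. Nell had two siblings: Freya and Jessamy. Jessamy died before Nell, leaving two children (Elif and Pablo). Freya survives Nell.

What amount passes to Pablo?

Pablo receives £41,000.

The entire £164,000 passes to the siblings and their issue.
That amount (£164,000) is divided into 2 shares of £82,000: Freya takes £82,000; Jessamy's £82,000 share passes to Jessamy's issue.
Jessamy's share (£82,000) is divided into 2 shares of £41,000: Elif and Pablo each take £41,000.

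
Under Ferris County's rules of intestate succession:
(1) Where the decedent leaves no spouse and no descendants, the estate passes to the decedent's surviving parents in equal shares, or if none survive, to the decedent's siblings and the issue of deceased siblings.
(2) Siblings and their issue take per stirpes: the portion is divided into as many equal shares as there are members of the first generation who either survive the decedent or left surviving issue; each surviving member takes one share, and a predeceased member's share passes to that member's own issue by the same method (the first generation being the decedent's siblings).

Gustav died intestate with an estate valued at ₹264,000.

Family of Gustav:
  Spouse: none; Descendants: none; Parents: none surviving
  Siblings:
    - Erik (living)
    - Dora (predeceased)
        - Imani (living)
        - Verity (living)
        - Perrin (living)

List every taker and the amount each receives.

The entire ₹264,000 passes to the siblings and their issue.
That amount (₹264,000) is divided into 2 shares of ₹132,000: Erik takes ₹132,000; Dora's ₹132,000 share passes to Dora's issue.
Dora's share (₹132,000) is divided into 3 shares of ₹44,000: Imani, Verity, and Perrin each take ₹44,000.

Erik: ₹132,000; Imani: ₹44,000; Verity: ₹44,000; Perrin: ₹44,000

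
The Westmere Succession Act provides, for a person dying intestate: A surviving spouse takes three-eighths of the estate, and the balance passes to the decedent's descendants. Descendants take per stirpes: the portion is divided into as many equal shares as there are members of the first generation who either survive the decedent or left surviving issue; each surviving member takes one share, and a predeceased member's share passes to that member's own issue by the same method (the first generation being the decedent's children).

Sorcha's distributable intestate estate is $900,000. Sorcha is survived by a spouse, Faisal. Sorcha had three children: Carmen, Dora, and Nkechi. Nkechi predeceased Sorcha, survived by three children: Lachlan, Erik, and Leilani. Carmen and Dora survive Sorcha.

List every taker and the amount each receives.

Faisal: $337,500; Carmen: $187,500; Dora: $187,500; Lachlan: $62,500; Erik: $62,500; Leilani: $62,500

Faisal takes three-eighths of $900,000 = $337,500. The remaining $562,500 passes to the descendants.
The descendants' portion ($562,500) is divided into 3 shares of $187,500: Carmen and Dora each take $187,500; Nkechi's $187,500 share passes to Nkechi's issue.
Nkechi's share ($187,500) is divided into 3 shares of $62,500: Lachlan, Erik, and Leilani each take $62,500.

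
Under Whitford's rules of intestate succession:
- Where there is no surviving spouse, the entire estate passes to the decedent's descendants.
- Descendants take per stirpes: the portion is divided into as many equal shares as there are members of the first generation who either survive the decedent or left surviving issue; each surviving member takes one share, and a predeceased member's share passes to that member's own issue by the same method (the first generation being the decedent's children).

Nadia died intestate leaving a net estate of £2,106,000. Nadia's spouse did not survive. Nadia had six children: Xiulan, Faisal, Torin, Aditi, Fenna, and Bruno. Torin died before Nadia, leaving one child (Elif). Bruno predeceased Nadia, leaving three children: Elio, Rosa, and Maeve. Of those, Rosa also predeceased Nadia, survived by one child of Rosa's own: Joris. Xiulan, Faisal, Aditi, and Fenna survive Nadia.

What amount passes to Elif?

Elif receives £351,000.

The entire £2,106,000 passes to the descendants.
That amount (£2,106,000) is divided into 6 shares of £351,000: Xiulan, Faisal, Aditi, and Fenna each take £351,000; Torin's £351,000 share passes to Torin's issue; Bruno's £351,000 share passes to Bruno's issue.
Torin's share (£351,000) passes entirely to Elif.
Bruno's share (£351,000) is divided into 3 shares of £117,000: Elio and Maeve each take £117,000; Rosa's £117,000 share passes to Rosa's issue.
Rosa's share (£117,000) passes entirely to Joris.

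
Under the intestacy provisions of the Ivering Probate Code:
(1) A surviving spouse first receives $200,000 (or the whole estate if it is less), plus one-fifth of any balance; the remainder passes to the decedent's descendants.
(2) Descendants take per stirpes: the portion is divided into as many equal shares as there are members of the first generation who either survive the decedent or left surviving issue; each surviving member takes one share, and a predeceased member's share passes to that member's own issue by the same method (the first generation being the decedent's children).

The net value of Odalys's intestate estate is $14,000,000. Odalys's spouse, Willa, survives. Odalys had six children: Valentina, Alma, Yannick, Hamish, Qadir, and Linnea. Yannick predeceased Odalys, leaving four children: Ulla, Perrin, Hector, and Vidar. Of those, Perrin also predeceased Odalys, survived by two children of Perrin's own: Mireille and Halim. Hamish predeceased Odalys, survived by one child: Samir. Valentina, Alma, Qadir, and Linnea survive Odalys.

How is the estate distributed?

Willa: $2,960,000; Valentina: $1,840,000; Alma: $1,840,000; Ulla: $460,000; Mireille: $230,000; Halim: $230,000; Hector: $460,000; Vidar: $460,000; Samir: $1,840,000; Qadir: $1,840,000; Linnea: $1,840,000

Willa first takes $200,000, leaving a balance of $13,800,000. Willa then takes one-fifth of the balance ($2,760,000), for a total of $2,960,000. The remaining $11,040,000 passes to the descendants.
The descendants' portion ($11,040,000) is divided into 6 shares of $1,840,000: Valentina, Alma, Qadir, and Linnea each take $1,840,000; Yannick's $1,840,000 share passes to Yannick's issue; Hamish's $1,840,000 share passes to Hamish's issue.
Yannick's share ($1,840,000) is divided into 4 shares of $460,000: Ulla, Hector, and Vidar each take $460,000; Perrin's $460,000 share passes to Perrin's issue.
Perrin's share ($460,000) is divided into 2 shares of $230,000: Mireille and Halim each take $230,000.
Hamish's share ($1,840,000) passes entirely to Samir.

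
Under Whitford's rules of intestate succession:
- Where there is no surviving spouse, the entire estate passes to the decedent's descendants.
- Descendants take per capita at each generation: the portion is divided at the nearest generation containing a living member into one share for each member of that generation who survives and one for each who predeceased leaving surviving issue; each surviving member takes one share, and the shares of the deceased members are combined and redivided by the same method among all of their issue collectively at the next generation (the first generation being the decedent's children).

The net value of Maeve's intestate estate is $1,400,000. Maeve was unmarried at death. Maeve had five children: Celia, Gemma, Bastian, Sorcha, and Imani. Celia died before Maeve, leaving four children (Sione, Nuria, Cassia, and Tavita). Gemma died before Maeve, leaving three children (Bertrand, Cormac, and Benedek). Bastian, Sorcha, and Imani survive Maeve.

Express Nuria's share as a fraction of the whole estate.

Nuria receives 2/35 of the estate.

The entire $1,400,000 passes to the descendants.
That amount ($1,400,000) is divided at the children's generation into 5 shares of $280,000. Bastian, Sorcha, and Imani each take $280,000. The 2 shares of the deceased (Celia and Gemma) are combined into a pool of $560,000.
That pool ($560,000) is divided at the grandchildren's generation equally among Sione, Nuria, Cassia, Tavita, Bertrand, Cormac, and Benedek: $80,000 each.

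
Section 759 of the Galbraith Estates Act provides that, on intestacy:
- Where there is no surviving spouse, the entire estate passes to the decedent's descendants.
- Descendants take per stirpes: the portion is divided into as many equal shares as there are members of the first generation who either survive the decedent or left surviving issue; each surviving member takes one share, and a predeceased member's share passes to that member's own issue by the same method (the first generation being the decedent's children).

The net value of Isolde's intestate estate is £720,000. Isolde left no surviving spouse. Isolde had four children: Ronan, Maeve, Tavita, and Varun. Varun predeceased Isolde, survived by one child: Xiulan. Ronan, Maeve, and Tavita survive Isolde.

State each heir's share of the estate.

Ronan: £180,000; Maeve: £180,000; Tavita: £180,000; Xiulan: £180,000

The entire £720,000 passes to the descendants.
That amount (£720,000) is divided into 4 shares of £180,000: Ronan, Maeve, and Tavita each take £180,000; Varun's £180,000 share passes to Varun's issue.
Varun's share (£180,000) passes entirely to Xiulan.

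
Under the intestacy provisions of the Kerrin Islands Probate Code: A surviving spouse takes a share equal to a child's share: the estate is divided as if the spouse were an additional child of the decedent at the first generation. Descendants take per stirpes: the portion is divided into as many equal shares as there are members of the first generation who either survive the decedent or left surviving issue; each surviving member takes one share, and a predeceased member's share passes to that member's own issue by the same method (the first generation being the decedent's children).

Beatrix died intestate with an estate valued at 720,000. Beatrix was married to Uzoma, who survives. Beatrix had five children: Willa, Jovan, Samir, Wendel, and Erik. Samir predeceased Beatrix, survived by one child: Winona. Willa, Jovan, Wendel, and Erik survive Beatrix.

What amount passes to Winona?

Winona receives 120,000.

The spouse counts as an additional share at the children's level, so there are 6 primary shares of 120,000. Uzoma takes one such share (120,000).
The children's combined portion (600,000) is divided into 5 shares of 120,000: Willa, Jovan, Wendel, and Erik each take 120,000; Samir's 120,000 share passes to Samir's issue.
Samir's share (120,000) passes entirely to Winona.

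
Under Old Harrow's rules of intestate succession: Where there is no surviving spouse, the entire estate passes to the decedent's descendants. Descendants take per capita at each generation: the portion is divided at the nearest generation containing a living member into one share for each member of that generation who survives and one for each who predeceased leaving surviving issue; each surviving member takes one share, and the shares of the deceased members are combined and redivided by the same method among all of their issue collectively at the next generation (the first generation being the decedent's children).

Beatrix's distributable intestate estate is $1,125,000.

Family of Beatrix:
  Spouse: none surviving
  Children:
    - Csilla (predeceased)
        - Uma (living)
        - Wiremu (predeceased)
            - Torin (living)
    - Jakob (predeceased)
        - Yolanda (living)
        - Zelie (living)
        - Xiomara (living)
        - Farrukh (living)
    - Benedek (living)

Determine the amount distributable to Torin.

The entire $1,125,000 passes to the descendants.
That amount ($1,125,000) is divided at the children's generation into 3 shares of $375,000. Benedek takes $375,000. The 2 shares of the deceased (Csilla and Jakob) are combined into a pool of $750,000.
That pool ($750,000) is divided at the grandchildren's generation into 6 shares of $125,000. Uma, Yolanda, Zelie, Xiomara, and Farrukh each take $125,000. The remaining share for the deceased Wiremu ($125,000) is carried to the next generation.
That pool ($125,000) passes entirely to Torin, the sole taker at the great-grandchildren's generation.

Torin receives $125,000.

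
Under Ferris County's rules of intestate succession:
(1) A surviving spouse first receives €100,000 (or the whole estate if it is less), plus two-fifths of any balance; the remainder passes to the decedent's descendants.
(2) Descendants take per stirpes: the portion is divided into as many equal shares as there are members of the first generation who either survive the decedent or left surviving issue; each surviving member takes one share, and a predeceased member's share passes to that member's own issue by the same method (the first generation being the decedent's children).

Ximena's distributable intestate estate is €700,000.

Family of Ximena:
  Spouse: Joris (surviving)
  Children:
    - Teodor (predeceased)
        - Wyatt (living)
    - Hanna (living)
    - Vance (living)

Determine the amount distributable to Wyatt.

Wyatt receives €120,000.

Joris first takes €100,000, leaving a balance of €600,000. Joris then takes two-fifths of the balance (€240,000), for a total of €340,000. The remaining €360,000 passes to the descendants.
The descendants' portion (€360,000) is divided into 3 shares of €120,000: Hanna and Vance each take €120,000; Teodor's €120,000 share passes to Teodor's issue.
Teodor's share (€120,000) passes entirely to Wyatt.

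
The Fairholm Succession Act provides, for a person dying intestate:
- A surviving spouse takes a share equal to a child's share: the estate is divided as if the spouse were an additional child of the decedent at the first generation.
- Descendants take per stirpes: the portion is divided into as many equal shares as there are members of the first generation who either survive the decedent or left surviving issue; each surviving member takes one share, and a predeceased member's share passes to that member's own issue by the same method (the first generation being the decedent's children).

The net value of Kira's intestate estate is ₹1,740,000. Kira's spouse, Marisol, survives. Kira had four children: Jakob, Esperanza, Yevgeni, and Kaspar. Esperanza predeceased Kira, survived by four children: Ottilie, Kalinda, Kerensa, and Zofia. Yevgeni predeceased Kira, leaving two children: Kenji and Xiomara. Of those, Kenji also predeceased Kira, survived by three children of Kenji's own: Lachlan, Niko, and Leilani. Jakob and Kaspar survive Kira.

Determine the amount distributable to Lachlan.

The spouse counts as an additional share at the children's level, so there are 5 primary shares of ₹348,000. Marisol takes one such share (₹348,000).
The children's combined portion (₹1,392,000) is divided into 4 shares of ₹348,000: Jakob and Kaspar each take ₹348,000; Esperanza's ₹348,000 share passes to Esperanza's issue; Yevgeni's ₹348,000 share passes to Yevgeni's issue.
Esperanza's share (₹348,000) is divided into 4 shares of ₹87,000: Ottilie, Kalinda, Kerensa, and Zofia each take ₹87,000.
Yevgeni's share (₹348,000) is divided into 2 shares of ₹174,000: Xiomara takes ₹174,000; Kenji's ₹174,000 share passes to Kenji's issue.
Kenji's share (₹174,000) is divided into 3 shares of ₹58,000: Lachlan, Niko, and Leilani each take ₹58,000.

Lachlan receives ₹58,000.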